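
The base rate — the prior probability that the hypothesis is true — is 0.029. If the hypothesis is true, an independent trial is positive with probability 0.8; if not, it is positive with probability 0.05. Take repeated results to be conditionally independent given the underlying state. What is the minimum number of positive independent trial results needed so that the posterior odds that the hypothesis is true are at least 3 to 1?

2

Prior odds = 0.029/0.971 = 29/971.
Likelihood ratio of a positive = 0.8/0.05 = 16.
Target odds = 3.
Require 16ⁿ ≥ 3 ÷ (29/971) = 2913/29.
16¹ = 16 falls short of 2913/29 but 16² = 256 reaches it, so n = 2.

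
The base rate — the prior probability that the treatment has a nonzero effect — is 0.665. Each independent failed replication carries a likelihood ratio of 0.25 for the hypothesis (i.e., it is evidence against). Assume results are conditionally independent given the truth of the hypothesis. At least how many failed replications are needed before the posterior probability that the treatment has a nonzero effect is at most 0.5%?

5

Prior odds = 0.665/0.335 = 133/67.
Likelihood ratio per failed replication = 0.25.
Target odds: 0.005 ÷ 0.995 = 1/199.
Need (133/67) × 0.25ⁿ ≤ 1/199, i.e. 0.25ⁿ ≤ 67/26467.
0.25⁴ = 0.00390625 is still above 67/26467 but 0.25⁵ = 1/1024 is at or below it, so n = 5.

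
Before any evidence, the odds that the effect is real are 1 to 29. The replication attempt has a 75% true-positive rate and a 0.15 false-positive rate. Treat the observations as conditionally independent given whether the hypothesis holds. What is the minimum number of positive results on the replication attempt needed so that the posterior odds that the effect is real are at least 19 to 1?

Prior odds = 1/29.
Likelihood ratio of a positive result = 0.75/0.15 = 5.
Target odds = 19.
Require 5ⁿ ≥ 19 ÷ (1/29) = 551.
5³ = 125 falls short of 551 but 5⁴ = 625 reaches it, so n = 4.

4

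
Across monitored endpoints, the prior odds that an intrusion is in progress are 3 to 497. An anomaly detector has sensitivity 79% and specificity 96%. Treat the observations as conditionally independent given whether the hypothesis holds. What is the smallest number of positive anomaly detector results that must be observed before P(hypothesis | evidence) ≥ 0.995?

Prior odds = 3/497.
False-positive rate = 1 − 0.96 = 0.04; likelihood ratio of a positive = 0.79/0.04 = 19.75.
Target posterior odds = 0.995/0.005 = 199.
Need (3/497) × 19.75ⁿ ≥ 199, i.e. 19.75ⁿ ≥ 98903/3.
19.75³ = 7703.734375 falls short of 98903/3 but 19.75⁴ = 38950081/256 reaches it, so n = 4.

4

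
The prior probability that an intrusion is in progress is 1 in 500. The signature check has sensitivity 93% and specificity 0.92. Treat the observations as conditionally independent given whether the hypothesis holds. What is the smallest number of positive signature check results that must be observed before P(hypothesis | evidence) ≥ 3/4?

Prior odds = 0.002/0.998 = 1/499.
False-positive rate = 1 − 0.92 = 0.08; likelihood ratio of a positive = 0.93/0.08 = 11.625.
Target odds: 0.75 ÷ 0.25 = 3.
Need (1/499) × 11.625ⁿ ≥ 3, i.e. 11.625ⁿ ≥ 1497.
11.625² = 135.140625 falls short of 1497 but 11.625³ = 804357/512 reaches it, so n = 3.

3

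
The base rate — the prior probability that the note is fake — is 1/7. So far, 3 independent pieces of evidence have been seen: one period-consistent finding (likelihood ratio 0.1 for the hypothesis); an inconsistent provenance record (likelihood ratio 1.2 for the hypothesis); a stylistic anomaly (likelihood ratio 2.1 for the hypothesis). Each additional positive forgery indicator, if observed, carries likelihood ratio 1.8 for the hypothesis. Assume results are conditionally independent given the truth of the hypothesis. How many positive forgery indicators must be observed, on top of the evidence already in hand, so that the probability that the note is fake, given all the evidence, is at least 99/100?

Prior odds = (1/7)/(6/7) = 1/6.
Combined Bayes factor of the evidence already in hand = 0.1 × 1.2 × 2.1 = 0.252.
Odds after that evidence = (1/6) × 0.252 = 0.042.
Target odds = 0.99/0.01 = 99.
Need 1.8ⁿ ≥ 99 ÷ 0.042 = 16500/7.
1.8¹³ ≈2082.3 falls short of 16500/7 but 1.8¹⁴ ≈3748.13 reaches it, so n = 14.

14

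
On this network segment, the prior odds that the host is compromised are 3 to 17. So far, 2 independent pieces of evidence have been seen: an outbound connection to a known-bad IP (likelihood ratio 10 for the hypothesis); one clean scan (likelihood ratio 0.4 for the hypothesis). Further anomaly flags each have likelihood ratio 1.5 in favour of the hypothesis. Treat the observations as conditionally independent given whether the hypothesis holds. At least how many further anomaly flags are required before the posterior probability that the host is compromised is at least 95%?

9

Prior odds = 3/17.
Combined Bayes factor of the evidence already in hand = 10 × 0.4 = 4.
Odds after that evidence = (3/17) × 4 = 12/17.
Target odds = 0.95/0.05 = 19.
Need 1.5ⁿ ≥ 19 ÷ (12/17) = 323/12.
1.5⁸ = 25.62890625 falls short of 323/12 but 1.5⁹ = 19683/512 reaches it, so n = 9.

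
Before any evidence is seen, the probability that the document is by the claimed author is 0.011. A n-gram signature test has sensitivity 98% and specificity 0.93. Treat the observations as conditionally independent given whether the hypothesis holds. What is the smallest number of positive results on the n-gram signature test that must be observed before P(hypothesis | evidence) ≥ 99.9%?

Prior odds = 0.011/0.989 = 11/989.
False-positive rate = 1 − 0.93 = 0.07; likelihood ratio of a positive = 0.98/0.07 = 14.
Target odds: 0.999 ÷ 0.001 = 999.
Require 14ⁿ ≥ 999 ÷ (11/989) = 988011/11.
14⁴ = 38416 falls short of 988011/11 but 14⁵ = 537824 reaches it, so n = 5.

5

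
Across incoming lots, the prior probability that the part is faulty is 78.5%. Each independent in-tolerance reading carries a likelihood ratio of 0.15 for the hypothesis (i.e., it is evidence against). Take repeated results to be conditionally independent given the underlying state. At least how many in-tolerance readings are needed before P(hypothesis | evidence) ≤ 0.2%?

4

Prior odds: 0.785 ÷ 0.215 = 157/43.
Likelihood ratio per in-tolerance reading = 0.15.
Target odds: 0.002 ÷ 0.998 = 1/499.
Need (157/43) × 0.15ⁿ ≤ 1/499, i.e. 0.15ⁿ ≤ 43/78343.
0.15³ = 0.003375 is still above 43/78343 but 0.15⁴ = 81/160000 is at or below it, so n = 4.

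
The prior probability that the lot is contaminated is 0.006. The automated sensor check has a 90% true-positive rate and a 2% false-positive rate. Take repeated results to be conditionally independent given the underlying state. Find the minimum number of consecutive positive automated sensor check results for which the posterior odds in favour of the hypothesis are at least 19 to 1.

Prior odds: 0.006 ÷ 0.994 = 3/497.
Likelihood ratio of a positive result = 0.9/0.02 = 45.
Target odds = 19.
Need (3/497) × 45ⁿ ≥ 19, i.e. 45ⁿ ≥ 9443/3.
45² = 2025 falls short of 9443/3 but 45³ = 91125 reaches it, so n = 3.

3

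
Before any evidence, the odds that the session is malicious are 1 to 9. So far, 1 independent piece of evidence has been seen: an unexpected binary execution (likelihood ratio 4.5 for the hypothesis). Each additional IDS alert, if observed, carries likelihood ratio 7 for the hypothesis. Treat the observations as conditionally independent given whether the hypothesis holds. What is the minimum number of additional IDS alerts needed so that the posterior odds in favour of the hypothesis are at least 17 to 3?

Prior odds = 1/9.
Bayes factor of the evidence already in hand = 4.5.
Odds after that evidence = (1/9) × 4.5 = 0.5.
Target odds = 17/3.
Need 7ⁿ ≥ 17/3 ÷ 0.5 = 34/3.
7¹ = 7 falls short of 34/3 but 7² = 49 reaches it, so n = 2.

2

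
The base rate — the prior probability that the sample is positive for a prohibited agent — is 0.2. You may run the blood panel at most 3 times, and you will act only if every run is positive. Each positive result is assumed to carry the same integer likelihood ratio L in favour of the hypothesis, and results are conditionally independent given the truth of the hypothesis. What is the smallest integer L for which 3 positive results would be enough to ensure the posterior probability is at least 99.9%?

16

Prior odds = 0.2/0.8 = 0.25.
Target odds = 0.999/0.001 = 999.
Need L³ ≥ 999 ÷ 0.25 = 3996.
15³ = 3375 < 3996 ≤ 4096 = 16³, so L = 16.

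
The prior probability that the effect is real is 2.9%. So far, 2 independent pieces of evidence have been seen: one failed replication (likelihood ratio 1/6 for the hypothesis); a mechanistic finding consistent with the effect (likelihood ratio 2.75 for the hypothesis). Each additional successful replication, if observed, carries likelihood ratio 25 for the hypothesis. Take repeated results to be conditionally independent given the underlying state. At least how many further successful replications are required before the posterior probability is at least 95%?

Prior odds = 0.029/0.971 = 29/971.
Combined Bayes factor of the evidence already in hand = (1/6) × 2.75 = 11/24.
Odds after that evidence = (29/971) × 11/24 = 319/23304.
Target odds = 0.95/0.05 = 19.
Need 25ⁿ ≥ 19 ÷ (319/23304) = 442776/319.
25² = 625 falls short of 442776/319 but 25³ = 15625 reaches it, so n = 3.

3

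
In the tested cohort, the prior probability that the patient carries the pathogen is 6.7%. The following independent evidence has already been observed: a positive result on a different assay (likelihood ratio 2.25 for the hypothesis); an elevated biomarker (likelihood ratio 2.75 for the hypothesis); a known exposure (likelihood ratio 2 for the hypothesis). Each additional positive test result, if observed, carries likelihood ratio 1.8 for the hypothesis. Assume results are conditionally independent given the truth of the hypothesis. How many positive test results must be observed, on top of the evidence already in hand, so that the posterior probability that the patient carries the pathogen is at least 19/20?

6

Prior odds = 0.067/0.933 = 67/933.
Combined Bayes factor of the evidence already in hand = 2.25 × 2.75 × 2 = 12.375.
Odds after that evidence = (67/933) × 12.375 = 2211/2488.
Target odds = 0.95/0.05 = 19.
Need 1.8ⁿ ≥ 19 ÷ (2211/2488) = 47272/2211.
1.8⁵ = 18.89568 falls short of 47272/2211 but 1.8⁶ = 531441/15625 reaches it, so n = 6.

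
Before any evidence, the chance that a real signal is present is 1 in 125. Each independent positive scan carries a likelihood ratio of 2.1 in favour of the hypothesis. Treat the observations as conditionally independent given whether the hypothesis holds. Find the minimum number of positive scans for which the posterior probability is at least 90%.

Prior odds: 0.008 ÷ 0.992 = 1/124.
Likelihood ratio per positive scan = 2.1.
Target odds: 0.9 ÷ 0.1 = 9.
Need (1/124) × 2.1ⁿ ≥ 9, i.e. 2.1ⁿ ≥ 1116.
2.1⁹ ≈794.28 falls short of 1116 but 2.1¹⁰ ≈1667.99 reaches it, so n = 10.

10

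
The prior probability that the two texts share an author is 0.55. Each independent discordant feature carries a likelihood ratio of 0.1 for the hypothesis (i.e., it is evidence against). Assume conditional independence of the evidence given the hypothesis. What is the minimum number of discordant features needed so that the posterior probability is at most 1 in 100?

Prior odds: 0.55 ÷ 0.45 = 11/9.
Likelihood ratio per discordant feature = 0.1.
Target odds: 0.01 ÷ 0.99 = 1/99.
Need (11/9) × 0.1ⁿ ≤ 1/99, i.e. 0.1ⁿ ≤ 1/121.
0.1² = 0.01 is still above 1/121 but 0.1³ = 0.001 is at or below it, so n = 3.

3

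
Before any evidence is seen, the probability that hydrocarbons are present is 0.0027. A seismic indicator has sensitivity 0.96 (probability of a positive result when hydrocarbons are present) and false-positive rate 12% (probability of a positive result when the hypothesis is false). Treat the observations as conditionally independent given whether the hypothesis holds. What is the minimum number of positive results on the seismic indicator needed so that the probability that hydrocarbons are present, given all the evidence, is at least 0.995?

6

Prior odds: 0.0027 ÷ 0.9973 = 27/9973.
Likelihood ratio of a positive result = 0.96/0.12 = 8.
Target posterior odds = 0.995/0.005 = 199.
Require 8ⁿ ≥ 199 ÷ (27/9973) = 1984627/27.
8⁵ = 32768 falls short of 1984627/27 but 8⁶ = 262144 reaches it, so n = 6.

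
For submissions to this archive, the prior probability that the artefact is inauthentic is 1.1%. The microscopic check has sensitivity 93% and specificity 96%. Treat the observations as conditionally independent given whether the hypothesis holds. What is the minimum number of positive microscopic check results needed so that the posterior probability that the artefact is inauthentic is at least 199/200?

Prior odds = 0.011/0.989 = 11/989.
False-positive rate = 1 − 0.96 = 0.04; likelihood ratio of a positive = 0.93/0.04 = 23.25.
Target odds: 0.995 ÷ 0.005 = 199.
Require 23.25ⁿ ≥ 199 ÷ (11/989) = 196811/11.
23.25³ = 804357/64 falls short of 196811/11 but 23.25⁴ = 74805201/256 reaches it, so n = 4.

4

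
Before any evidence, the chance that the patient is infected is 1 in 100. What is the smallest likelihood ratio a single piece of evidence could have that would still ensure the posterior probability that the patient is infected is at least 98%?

4851

Prior odds = 0.01/0.99 = 1/99.
Target odds = 0.98/0.02 = 49.
Required Bayes factor = 49 ÷ (1/99) = 4851.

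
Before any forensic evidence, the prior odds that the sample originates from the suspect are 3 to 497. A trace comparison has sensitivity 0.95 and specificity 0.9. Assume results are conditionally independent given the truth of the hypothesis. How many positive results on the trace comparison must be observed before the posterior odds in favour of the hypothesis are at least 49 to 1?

4

Prior odds = 3/497.
False-positive rate = 1 − 0.9 = 0.1; likelihood ratio of a positive = 0.95/0.1 = 9.5.
Target odds = 49.
Need (3/497) × 9.5ⁿ ≥ 49, i.e. 9.5ⁿ ≥ 24353/3.
9.5³ = 857.375 falls short of 24353/3 but 9.5⁴ = 8145.0625 reaches it, so n = 4.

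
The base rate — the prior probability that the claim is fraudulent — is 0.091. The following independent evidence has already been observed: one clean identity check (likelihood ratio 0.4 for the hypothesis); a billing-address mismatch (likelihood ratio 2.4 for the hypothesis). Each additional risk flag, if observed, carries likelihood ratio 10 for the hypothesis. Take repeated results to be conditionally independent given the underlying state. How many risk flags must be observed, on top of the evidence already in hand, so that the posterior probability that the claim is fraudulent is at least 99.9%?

Prior odds = 0.091/0.909 = 91/909.
Combined Bayes factor of the evidence already in hand = 0.4 × 2.4 = 0.96.
Odds after that evidence = (91/909) × 0.96 = 728/7575.
Target odds = 0.999/0.001 = 999.
Need 10ⁿ ≥ 999 ÷ (728/7575) = 7567425/728.
10⁴ = 10000 falls short of 7567425/728 but 10⁵ = 100000 reaches it, so n = 5.

5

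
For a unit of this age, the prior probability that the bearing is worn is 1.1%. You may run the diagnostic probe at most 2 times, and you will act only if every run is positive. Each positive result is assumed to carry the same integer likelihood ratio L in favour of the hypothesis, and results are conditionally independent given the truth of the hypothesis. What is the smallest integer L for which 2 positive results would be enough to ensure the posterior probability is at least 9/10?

29

Prior odds = 0.011/0.989 = 11/989.
Target odds = 0.9/0.1 = 9.
Need L² ≥ 9 ÷ (11/989) = 8901/11.
28² = 784 < 8901/11 ≤ 841 = 29², so L = 29.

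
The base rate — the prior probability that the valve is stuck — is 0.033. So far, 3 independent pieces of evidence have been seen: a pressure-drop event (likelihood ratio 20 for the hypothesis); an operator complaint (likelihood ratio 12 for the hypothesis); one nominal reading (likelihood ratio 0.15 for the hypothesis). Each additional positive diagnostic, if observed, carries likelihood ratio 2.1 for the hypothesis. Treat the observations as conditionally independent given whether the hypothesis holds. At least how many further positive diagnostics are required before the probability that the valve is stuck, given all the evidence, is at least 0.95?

Prior odds = 0.033/0.967 = 33/967.
Combined Bayes factor of the evidence already in hand = 20 × 12 × 0.15 = 36.
Odds after that evidence = (33/967) × 36 = 1188/967.
Target odds = 0.95/0.05 = 19.
Need 2.1ⁿ ≥ 19 ÷ (1188/967) = 18373/1188.
2.1³ = 9.261 falls short of 18373/1188 but 2.1⁴ = 19.4481 reaches it, so n = 4.

4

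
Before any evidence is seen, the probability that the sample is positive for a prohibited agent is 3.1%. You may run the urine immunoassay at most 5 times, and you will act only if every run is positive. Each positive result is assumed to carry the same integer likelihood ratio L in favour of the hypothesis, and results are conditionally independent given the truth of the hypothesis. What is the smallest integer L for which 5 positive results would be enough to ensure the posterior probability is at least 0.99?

Prior odds = 0.031/0.969 = 31/969.
Target odds = 0.99/0.01 = 99.
Need L⁵ ≥ 99 ÷ (31/969) = 95931/31.
4⁵ = 1024 < 95931/31 ≤ 3125 = 5⁵, so L = 5.

5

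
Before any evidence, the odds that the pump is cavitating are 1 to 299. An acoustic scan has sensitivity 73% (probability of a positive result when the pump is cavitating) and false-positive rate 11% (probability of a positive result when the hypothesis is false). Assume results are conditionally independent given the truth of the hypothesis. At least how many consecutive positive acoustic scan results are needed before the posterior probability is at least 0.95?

5

Prior odds = 1/299.
Likelihood ratio of a positive result = 0.73/0.11 = 73/11.
Target odds: 0.95 ÷ 0.05 = 19.
Need (1/299) × (73/11)ⁿ ≥ 19, i.e. (73/11)ⁿ ≥ 5681.
(73/11)⁴ = 28398241/14641 falls short of 5681 but (73/11)⁵ ≈12872.1 reaches it, so n = 5.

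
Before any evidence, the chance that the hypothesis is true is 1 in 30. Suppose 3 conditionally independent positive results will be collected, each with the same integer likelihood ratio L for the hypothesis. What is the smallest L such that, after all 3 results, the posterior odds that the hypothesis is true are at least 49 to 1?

12

Prior odds = (1/30)/(29/30) = 1/29.
Target odds = 49.
Need L³ ≥ 49 ÷ (1/29) = 1421.
11³ = 1331 < 1421 ≤ 1728 = 12³, so L = 12.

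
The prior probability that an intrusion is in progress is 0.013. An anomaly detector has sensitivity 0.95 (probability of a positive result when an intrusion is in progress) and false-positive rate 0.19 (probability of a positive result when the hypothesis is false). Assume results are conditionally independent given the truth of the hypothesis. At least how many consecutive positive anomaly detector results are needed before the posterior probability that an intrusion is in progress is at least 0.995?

Prior odds: 0.013 ÷ 0.987 = 13/987.
Likelihood ratio of a positive result = 0.95/0.19 = 5.
Target odds: 0.995 ÷ 0.005 = 199.
Need (13/987) × 5ⁿ ≥ 199, i.e. 5ⁿ ≥ 196413/13.
5⁵ = 3125 falls short of 196413/13 but 5⁶ = 15625 reaches it, so n = 6.

6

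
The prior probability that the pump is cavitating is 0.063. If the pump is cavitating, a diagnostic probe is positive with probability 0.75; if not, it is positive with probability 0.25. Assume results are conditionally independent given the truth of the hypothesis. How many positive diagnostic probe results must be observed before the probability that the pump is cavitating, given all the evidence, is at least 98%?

Prior odds: 0.063 ÷ 0.937 = 63/937.
Likelihood ratio of a positive = 0.75/0.25 = 3.
Target odds: 0.98 ÷ 0.02 = 49.
Need (63/937) × 3ⁿ ≥ 49, i.e. 3ⁿ ≥ 6559/9.
3⁵ = 243 falls short of 6559/9 but 3⁶ = 729 reaches it, so n = 6.

6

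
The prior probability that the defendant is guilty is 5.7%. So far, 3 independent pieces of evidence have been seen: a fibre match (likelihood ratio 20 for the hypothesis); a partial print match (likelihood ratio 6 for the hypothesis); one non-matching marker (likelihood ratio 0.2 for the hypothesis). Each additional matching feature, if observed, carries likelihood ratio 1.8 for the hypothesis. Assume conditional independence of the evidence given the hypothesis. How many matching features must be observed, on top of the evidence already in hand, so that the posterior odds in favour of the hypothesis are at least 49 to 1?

Prior odds = 0.057/0.943 = 57/943.
Combined Bayes factor of the evidence already in hand = 20 × 6 × 0.2 = 24.
Odds after that evidence = (57/943) × 24 = 1368/943.
Target odds = 49.
Need 1.8ⁿ ≥ 49 ÷ (1368/943) = 46207/1368.
1.8⁵ = 18.89568 falls short of 46207/1368 but 1.8⁶ = 531441/15625 reaches it, so n = 6.

6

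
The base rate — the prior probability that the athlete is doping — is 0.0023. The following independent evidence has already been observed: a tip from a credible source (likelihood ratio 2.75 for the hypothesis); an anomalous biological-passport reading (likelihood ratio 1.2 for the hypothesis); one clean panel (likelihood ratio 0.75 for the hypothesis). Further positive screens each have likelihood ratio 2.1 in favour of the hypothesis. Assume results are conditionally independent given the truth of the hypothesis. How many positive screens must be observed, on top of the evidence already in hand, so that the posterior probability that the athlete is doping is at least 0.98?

Prior odds = 0.0023/0.9977 = 23/9977.
Combined Bayes factor of the evidence already in hand = 2.75 × 1.2 × 0.75 = 2.475.
Odds after that evidence = (23/9977) × 2.475 = 207/36280.
Target odds = 0.98/0.02 = 49.
Need 2.1ⁿ ≥ 49 ÷ (207/36280) = 1777720/207.
2.1¹² ≈7355.83 falls short of 1777720/207 but 2.1¹³ ≈15447.2 reaches it, so n = 13.

13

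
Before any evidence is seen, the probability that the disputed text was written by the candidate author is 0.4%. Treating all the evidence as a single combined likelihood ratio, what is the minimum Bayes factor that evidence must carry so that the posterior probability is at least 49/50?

Prior odds = 0.004/0.996 = 1/249.
Target odds = 0.98/0.02 = 49.
Required Bayes factor = 49 ÷ (1/249) = 12201.

12201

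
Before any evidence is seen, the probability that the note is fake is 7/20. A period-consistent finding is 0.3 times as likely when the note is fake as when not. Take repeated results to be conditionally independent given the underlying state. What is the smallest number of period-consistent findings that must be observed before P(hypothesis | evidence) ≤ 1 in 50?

Prior odds = 0.35/0.65 = 7/13.
Likelihood ratio per period-consistent finding = 0.3.
Target odds: 0.02 ÷ 0.98 = 1/49.
Require 0.3ⁿ ≤ 1/49 ÷ (7/13) = 13/343.
0.3² = 0.09 is still above 13/343 but 0.3³ = 0.027 is at or below it, so n = 3.

3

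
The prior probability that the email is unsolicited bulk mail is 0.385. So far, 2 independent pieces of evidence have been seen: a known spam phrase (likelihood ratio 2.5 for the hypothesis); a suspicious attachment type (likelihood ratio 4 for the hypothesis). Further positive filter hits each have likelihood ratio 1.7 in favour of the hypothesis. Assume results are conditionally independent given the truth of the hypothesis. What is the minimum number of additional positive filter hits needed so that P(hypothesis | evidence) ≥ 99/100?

Prior odds = 0.385/0.615 = 77/123.
Combined Bayes factor of the evidence already in hand = 2.5 × 4 = 10.
Odds after that evidence = (77/123) × 10 = 770/123.
Target odds = 0.99/0.01 = 99.
Need 1.7ⁿ ≥ 99 ÷ (770/123) = 1107/70.
1.7⁵ = 1419857/100000 falls short of 1107/70 but 1.7⁶ = 24137569/1000000 reaches it, so n = 6.

6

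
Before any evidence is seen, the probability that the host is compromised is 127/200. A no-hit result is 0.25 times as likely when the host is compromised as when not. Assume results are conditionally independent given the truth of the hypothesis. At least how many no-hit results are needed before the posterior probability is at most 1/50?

4

Prior odds = 0.635/0.365 = 127/73.
Likelihood ratio per no-hit result = 0.25.
Target odds: 0.02 ÷ 0.98 = 1/49.
Require 0.25ⁿ ≤ 1/49 ÷ (127/73) = 73/6223.
0.25³ = 0.015625 is still above 73/6223 but 0.25⁴ = 0.00390625 is at or below it, so n = 4.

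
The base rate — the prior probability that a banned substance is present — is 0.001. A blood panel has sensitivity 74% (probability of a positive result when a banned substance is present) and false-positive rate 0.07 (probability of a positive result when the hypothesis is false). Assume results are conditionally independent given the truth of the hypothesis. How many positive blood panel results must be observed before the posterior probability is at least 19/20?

Prior odds = 0.001/0.999 = 1/999.
Likelihood ratio of a positive result = 0.74/0.07 = 74/7.
Target odds: 0.95 ÷ 0.05 = 19.
Need (1/999) × (74/7)ⁿ ≥ 19, i.e. (74/7)ⁿ ≥ 18981.
(74/7)⁴ = 29986576/2401 falls short of 18981 but (74/7)⁵ ≈132029 reaches it, so n = 5.

5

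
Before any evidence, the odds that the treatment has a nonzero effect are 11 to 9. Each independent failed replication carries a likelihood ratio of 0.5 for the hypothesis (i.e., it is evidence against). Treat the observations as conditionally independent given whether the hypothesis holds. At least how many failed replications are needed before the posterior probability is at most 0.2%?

10

Prior odds = 11/9.
Likelihood ratio per failed replication = 0.5.
Target posterior odds = 0.002/0.998 = 1/499.
Need (11/9) × 0.5ⁿ ≤ 1/499, i.e. 0.5ⁿ ≤ 9/5489.
0.5⁹ = 0.001953125 is still above 9/5489 but 0.5¹⁰ = 1/1024 is at or below it, so n = 10.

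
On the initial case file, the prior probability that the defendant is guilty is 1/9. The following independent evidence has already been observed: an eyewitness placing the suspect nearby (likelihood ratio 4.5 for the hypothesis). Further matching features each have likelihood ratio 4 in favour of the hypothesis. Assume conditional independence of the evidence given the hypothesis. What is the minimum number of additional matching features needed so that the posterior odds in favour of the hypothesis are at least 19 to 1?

3

Prior odds = (1/9)/(8/9) = 0.125.
Bayes factor of the evidence already in hand = 4.5.
Odds after that evidence = 0.125 × 4.5 = 0.5625.
Target odds = 19.
Need 4ⁿ ≥ 19 ÷ 0.5625 = 304/9.
4² = 16 falls short of 304/9 but 4³ = 64 reaches it, so n = 3.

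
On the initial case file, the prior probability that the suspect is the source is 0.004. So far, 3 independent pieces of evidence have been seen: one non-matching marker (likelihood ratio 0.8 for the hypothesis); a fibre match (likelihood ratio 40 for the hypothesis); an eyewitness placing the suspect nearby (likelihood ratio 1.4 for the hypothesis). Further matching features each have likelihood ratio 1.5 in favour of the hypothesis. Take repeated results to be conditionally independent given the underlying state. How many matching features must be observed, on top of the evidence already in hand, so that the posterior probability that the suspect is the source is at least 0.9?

10

Prior odds = 0.004/0.996 = 1/249.
Combined Bayes factor of the evidence already in hand = 0.8 × 40 × 1.4 = 44.8.
Odds after that evidence = (1/249) × 44.8 = 224/1245.
Target odds = 0.9/0.1 = 9.
Need 1.5ⁿ ≥ 9 ÷ (224/1245) = 11205/224.
1.5⁹ = 19683/512 falls short of 11205/224 but 1.5¹⁰ = 59049/1024 reaches it, so n = 10.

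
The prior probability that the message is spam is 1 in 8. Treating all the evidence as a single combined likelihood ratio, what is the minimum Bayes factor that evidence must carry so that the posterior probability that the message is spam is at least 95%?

133

Prior odds = 0.125/0.875 = 1/7.
Target odds = 0.95/0.05 = 19.
Required Bayes factor = 19 ÷ (1/7) = 133.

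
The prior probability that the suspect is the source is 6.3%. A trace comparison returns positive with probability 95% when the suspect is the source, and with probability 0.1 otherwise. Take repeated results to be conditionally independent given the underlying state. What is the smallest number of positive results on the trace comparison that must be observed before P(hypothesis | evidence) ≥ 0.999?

5

Prior odds: 0.063 ÷ 0.937 = 63/937.
Likelihood ratio of a positive result = 0.95/0.1 = 9.5.
Target odds: 0.999 ÷ 0.001 = 999.
Need (63/937) × 9.5ⁿ ≥ 999, i.e. 9.5ⁿ ≥ 104007/7.
9.5⁴ = 8145.0625 falls short of 104007/7 but 9.5⁵ = 77378.09375 reaches it, so n = 5.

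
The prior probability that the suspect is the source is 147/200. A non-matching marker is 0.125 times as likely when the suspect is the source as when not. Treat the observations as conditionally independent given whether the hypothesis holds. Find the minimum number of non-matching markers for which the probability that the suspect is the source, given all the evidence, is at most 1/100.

Prior odds: 0.735 ÷ 0.265 = 147/53.
Likelihood ratio per non-matching marker = 0.125.
Target posterior odds = 0.01/0.99 = 1/99.
Need (147/53) × 0.125ⁿ ≤ 1/99, i.e. 0.125ⁿ ≤ 53/14553.
0.125² = 0.015625 is still above 53/14553 but 0.125³ = 0.001953125 is at or below it, so n = 3.

3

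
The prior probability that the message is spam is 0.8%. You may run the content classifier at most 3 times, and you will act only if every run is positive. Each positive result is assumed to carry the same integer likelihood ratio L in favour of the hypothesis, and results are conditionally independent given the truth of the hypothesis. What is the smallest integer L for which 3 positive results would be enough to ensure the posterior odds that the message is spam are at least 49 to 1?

19

Prior odds = 0.008/0.992 = 1/124.
Target odds = 49.
Need L³ ≥ 49 ÷ (1/124) = 6076.
18³ = 5832 < 6076 ≤ 6859 = 19³, so L = 19.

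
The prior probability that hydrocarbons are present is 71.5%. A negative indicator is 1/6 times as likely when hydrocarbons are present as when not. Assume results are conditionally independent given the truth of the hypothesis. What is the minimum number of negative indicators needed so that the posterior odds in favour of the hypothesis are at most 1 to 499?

Prior odds = 0.715/0.285 = 143/57.
Likelihood ratio per negative indicator = 1/6.
Target odds = 1/499.
Need (143/57) × (1/6)ⁿ ≤ 1/499, i.e. (1/6)ⁿ ≤ 57/71357.
(1/6)³ = 1/216 is still above 57/71357 but (1/6)⁴ = 1/1296 is at or below it, so n = 4.

4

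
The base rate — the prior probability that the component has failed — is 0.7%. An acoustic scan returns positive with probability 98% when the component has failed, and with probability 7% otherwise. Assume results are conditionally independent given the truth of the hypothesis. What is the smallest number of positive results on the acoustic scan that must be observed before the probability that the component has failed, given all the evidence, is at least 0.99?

4

Prior odds = 0.007/0.993 = 7/993.
Likelihood ratio of a positive result = 0.98/0.07 = 14.
Target odds: 0.99 ÷ 0.01 = 99.
Require 14ⁿ ≥ 99 ÷ (7/993) = 98307/7.
14³ = 2744 falls short of 98307/7 but 14⁴ = 38416 reaches it, so n = 4.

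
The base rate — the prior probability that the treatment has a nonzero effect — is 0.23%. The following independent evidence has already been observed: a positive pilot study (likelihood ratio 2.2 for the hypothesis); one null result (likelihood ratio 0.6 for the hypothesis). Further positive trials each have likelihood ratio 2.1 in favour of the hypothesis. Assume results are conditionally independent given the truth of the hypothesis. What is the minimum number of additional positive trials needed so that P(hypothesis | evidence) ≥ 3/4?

Prior odds = 0.0023/0.9977 = 23/9977.
Combined Bayes factor of the evidence already in hand = 2.2 × 0.6 = 1.32.
Odds after that evidence = (23/9977) × 1.32 = 69/22675.
Target odds = 0.75/0.25 = 3.
Need 2.1ⁿ ≥ 3 ÷ (69/22675) = 22675/23.
2.1⁹ ≈794.28 falls short of 22675/23 but 2.1¹⁰ ≈1667.99 reaches it, so n = 10.

10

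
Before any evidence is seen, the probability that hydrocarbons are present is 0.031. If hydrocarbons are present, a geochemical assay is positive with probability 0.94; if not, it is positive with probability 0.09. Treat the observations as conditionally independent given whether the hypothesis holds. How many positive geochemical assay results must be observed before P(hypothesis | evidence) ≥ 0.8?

3

Prior odds: 0.031 ÷ 0.969 = 31/969.
Likelihood ratio of a positive = 0.94/0.09 = 94/9.
Target odds: 0.8 ÷ 0.2 = 4.
Need (31/969) × (94/9)ⁿ ≥ 4, i.e. (94/9)ⁿ ≥ 3876/31.
(94/9)² = 8836/81 falls short of 3876/31 but (94/9)³ = 830584/729 reaches it, so n = 3.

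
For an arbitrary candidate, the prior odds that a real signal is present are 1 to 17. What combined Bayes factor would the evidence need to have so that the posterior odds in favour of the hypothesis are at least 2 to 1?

Prior odds = 1/17.
Target odds = 2.
Required Bayes factor = 2 ÷ (1/17) = 34.

34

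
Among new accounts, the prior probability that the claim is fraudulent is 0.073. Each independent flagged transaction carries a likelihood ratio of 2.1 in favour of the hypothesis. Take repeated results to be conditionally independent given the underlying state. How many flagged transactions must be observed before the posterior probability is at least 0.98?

9

Prior odds: 0.073 ÷ 0.927 = 73/927.
Likelihood ratio per flagged transaction = 2.1.
Target posterior odds = 0.98/0.02 = 49.
Need (73/927) × 2.1ⁿ ≥ 49, i.e. 2.1ⁿ ≥ 45423/73.
2.1⁸ ≈378.229 falls short of 45423/73 but 2.1⁹ ≈794.28 reaches it, so n = 9.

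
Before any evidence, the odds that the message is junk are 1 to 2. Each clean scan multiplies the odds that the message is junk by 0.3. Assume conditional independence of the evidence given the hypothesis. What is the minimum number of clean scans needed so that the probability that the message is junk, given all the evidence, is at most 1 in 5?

Prior odds = 0.5.
Likelihood ratio per clean scan = 0.3.
Target posterior odds = 0.2/0.8 = 0.25.
Require 0.3ⁿ ≤ 0.25 ÷ 0.5 = 0.5.
0.3¹ = 0.3, which is already at or below the required 0.5; so n = 1.

1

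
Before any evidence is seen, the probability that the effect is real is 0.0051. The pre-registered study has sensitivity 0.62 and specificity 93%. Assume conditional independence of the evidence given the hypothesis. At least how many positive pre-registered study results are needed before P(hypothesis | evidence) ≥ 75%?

3

Prior odds = 0.0051/0.9949 = 51/9949.
False-positive rate = 1 − 0.93 = 0.07; likelihood ratio of a positive = 0.62/0.07 = 62/7.
Target odds: 0.75 ÷ 0.25 = 3.
Need (51/9949) × (62/7)ⁿ ≥ 3, i.e. (62/7)ⁿ ≥ 9949/17.
(62/7)² = 3844/49 falls short of 9949/17 but (62/7)³ = 238328/343 reaches it, so n = 3.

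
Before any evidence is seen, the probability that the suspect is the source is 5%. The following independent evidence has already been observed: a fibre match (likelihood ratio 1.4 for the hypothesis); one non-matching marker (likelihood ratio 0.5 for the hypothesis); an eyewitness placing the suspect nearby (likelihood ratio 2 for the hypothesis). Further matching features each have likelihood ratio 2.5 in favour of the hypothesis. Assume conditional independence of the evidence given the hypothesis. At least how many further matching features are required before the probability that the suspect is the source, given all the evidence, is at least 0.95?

Prior odds = 0.05/0.95 = 1/19.
Combined Bayes factor of the evidence already in hand = 1.4 × 0.5 × 2 = 1.4.
Odds after that evidence = (1/19) × 1.4 = 7/95.
Target odds = 0.95/0.05 = 19.
Need 2.5ⁿ ≥ 19 ÷ (7/95) = 1805/7.
2.5⁶ = 244.140625 falls short of 1805/7 but 2.5⁷ = 610.3515625 reaches it, so n = 7.

7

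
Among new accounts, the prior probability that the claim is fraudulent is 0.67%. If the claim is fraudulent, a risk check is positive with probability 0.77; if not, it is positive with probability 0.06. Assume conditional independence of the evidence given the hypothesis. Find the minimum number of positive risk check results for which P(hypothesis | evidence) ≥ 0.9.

3

Prior odds = 0.0067/0.9933 = 67/9933.
Likelihood ratio of a positive = 0.77/0.06 = 77/6.
Target posterior odds = 0.9/0.1 = 9.
Require (77/6)ⁿ ≥ 9 ÷ (67/9933) = 89397/67.
(77/6)² = 5929/36 falls short of 89397/67 but (77/6)³ = 456533/216 reaches it, so n = 3.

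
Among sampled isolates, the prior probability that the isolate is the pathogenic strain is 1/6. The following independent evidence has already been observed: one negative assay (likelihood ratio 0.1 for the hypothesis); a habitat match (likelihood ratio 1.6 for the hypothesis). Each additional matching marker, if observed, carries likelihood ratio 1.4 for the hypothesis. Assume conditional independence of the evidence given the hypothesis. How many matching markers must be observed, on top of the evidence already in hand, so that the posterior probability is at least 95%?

Prior odds = (1/6)/(5/6) = 0.2.
Combined Bayes factor of the evidence already in hand = 0.1 × 1.6 = 0.16.
Odds after that evidence = 0.2 × 0.16 = 0.032.
Target odds = 0.95/0.05 = 19.
Need 1.4ⁿ ≥ 19 ÷ 0.032 = 593.75.
1.4¹⁸ ≈426.879 falls short of 593.75 but 1.4¹⁹ ≈597.63 reaches it, so n = 19.

19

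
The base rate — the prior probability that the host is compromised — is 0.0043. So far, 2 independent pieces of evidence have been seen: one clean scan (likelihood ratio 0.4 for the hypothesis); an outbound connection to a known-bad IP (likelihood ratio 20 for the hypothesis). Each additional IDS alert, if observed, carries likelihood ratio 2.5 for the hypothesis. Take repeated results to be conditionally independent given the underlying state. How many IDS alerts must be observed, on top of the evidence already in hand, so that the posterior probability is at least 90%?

Prior odds = 0.0043/0.9957 = 43/9957.
Combined Bayes factor of the evidence already in hand = 0.4 × 20 = 8.
Odds after that evidence = (43/9957) × 8 = 344/9957.
Target odds = 0.9/0.1 = 9.
Need 2.5ⁿ ≥ 9 ÷ (344/9957) = 89613/344.
2.5⁶ = 244.140625 falls short of 89613/344 but 2.5⁷ = 610.3515625 reaches it, so n = 7.

7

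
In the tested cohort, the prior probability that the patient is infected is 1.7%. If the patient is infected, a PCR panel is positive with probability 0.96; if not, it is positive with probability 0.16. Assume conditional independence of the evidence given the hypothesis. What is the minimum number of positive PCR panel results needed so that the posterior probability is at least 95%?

Prior odds = 0.017/0.983 = 17/983.
Likelihood ratio of a positive = 0.96/0.16 = 6.
Target odds: 0.95 ÷ 0.05 = 19.
Require 6ⁿ ≥ 19 ÷ (17/983) = 18677/17.
6³ = 216 falls short of 18677/17 but 6⁴ = 1296 reaches it, so n = 4.

4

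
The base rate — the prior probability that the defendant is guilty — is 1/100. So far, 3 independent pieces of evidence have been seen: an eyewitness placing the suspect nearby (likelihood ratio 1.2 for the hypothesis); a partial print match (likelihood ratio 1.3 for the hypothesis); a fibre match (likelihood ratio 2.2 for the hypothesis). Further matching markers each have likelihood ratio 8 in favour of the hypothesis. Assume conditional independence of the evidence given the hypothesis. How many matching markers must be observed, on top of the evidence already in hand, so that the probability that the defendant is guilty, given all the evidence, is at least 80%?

Prior odds = 0.01/0.99 = 1/99.
Combined Bayes factor of the evidence already in hand = 1.2 × 1.3 × 2.2 = 3.432.
Odds after that evidence = (1/99) × 3.432 = 13/375.
Target odds = 0.8/0.2 = 4.
Need 8ⁿ ≥ 4 ÷ (13/375) = 1500/13.
8² = 64 falls short of 1500/13 but 8³ = 512 reaches it, so n = 3.

3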